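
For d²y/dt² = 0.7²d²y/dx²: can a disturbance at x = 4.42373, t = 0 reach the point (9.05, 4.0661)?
No. The domain of dependence is [6.20373, 11.89627], and 4.42373 is outside this interval.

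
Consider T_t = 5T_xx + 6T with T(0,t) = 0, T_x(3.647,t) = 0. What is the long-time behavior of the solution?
As t → ∞, T grows unboundedly. Reaction dominates diffusion (r=6 > κπ²/(4L²)≈0.93); solution grows exponentially.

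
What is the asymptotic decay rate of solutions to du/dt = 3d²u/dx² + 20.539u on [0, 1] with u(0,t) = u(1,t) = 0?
Eigenvalues: λₙ = 3n²π²/1² - 20.539.
First three modes:
  n=1: λ₁ = 3π² - 20.539 ≈ 9.07
  n=2: λ₂ = 12π² - 20.539 ≈ 97.896
  n=3: λ₃ = 27π² - 20.539 ≈ 245.94
Since 3π² ≈ 29.609 > 20.539, all λₙ > 0.
The n=1 mode decays slowest → dominates as t → ∞.
Asymptotic: u ~ c₁ sin(πx/1) e^{-λ₁t} with decay rate λ₁ ≈ 9.07.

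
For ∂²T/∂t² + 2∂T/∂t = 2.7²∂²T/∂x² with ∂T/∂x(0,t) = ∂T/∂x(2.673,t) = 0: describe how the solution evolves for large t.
T → constant (steady state). Damping (γ=2) dissipates the nonconstant modes; with Neumann BCs the spatial average obeys M''+γM'=0 and tends to a finite limit.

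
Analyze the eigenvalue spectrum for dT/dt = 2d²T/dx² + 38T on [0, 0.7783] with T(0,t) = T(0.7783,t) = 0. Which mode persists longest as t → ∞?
Eigenvalues: λₙ = 2n²π²/0.7783² - 38.
First three modes:
  n=1: λ₁ = 2π²/0.7783² - 38 ≈ -5.414
  n=2: λ₂ = 8π²/0.7783² - 38 ≈ 92.345
  n=3: λ₃ = 18π²/0.7783² - 38 ≈ 255.277
Since 2π²/0.7783² ≈ 32.586 < 38, λ₁ < 0.
The n=1 mode grows fastest (−λₙ is largest for n=1) → dominates.
Asymptotic: T ~ c₁ sin(πx/0.7783) e^{5.414t} (exponential growth at rate −λ₁ ≈ 5.414).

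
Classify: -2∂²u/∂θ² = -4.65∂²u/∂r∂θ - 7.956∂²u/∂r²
Rewriting in standard form: 7.956∂²u/∂r² + 4.65∂²u/∂r∂θ - 2∂²u/∂θ² = 0. Hyperbolic (discriminant = 85.2705).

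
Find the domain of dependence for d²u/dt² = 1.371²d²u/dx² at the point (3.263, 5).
Domain of dependence: [-3.592, 10.118]. Signals travel at speed 1.371, so data within |x - 3.263| ≤ 1.371·5 = 6.855 can reach the point.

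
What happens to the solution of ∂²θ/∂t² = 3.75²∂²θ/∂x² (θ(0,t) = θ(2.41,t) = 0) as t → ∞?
θ oscillates (no decay). Energy is conserved; the solution oscillates indefinitely as standing waves.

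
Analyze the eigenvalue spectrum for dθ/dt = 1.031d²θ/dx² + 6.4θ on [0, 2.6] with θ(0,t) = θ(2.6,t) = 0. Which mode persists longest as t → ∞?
Eigenvalues: λₙ = 1.031n²π²/2.6² - 6.4.
First three modes:
  n=1: λ₁ = 1.031π²/2.6² - 6.4 ≈ -4.895
  n=2: λ₂ = 4.124π²/2.6² - 6.4 ≈ -0.379
  n=3: λ₃ = 9.279π²/2.6² - 6.4 ≈ 7.147
Since 1.031π²/2.6² ≈ 1.505 < 6.4, λ₁ < 0.
The n=1 mode grows fastest (−λₙ is largest for n=1) → dominates.
Asymptotic: θ ~ c₁ sin(πx/2.6) e^{4.895t} (exponential growth at rate −λ₁ ≈ 4.895).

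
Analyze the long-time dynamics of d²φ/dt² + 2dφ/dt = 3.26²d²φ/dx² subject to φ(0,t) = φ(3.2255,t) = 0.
Long-time behavior: φ → 0. Damping (γ=2) dissipates energy; oscillations decay exponentially.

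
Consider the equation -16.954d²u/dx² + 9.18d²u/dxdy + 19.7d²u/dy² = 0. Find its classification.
Hyperbolic. (A = -16.954, B = 9.18, C = 19.7 gives B² - 4AC = 1420.2476.)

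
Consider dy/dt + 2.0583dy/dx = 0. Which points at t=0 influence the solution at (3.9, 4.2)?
A single point: x = -4.74486. The characteristic through (3.9, 4.2) is x - 2.0583t = const, so x = 3.9 - 2.0583·4.2 = -4.74486.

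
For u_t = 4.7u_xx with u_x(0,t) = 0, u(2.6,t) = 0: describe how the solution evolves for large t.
u → 0. Heat escapes through the Dirichlet boundary.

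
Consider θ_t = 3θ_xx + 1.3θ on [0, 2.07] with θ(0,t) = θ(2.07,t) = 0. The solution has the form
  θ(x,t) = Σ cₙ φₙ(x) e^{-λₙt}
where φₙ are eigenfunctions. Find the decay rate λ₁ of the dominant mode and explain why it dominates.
Eigenvalues: λₙ = 3n²π²/2.07² - 1.3.
First three modes:
  n=1: λ₁ = 3π²/2.07² - 1.3 ≈ 5.61
  n=2: λ₂ = 12π²/2.07² - 1.3 ≈ 26.34
  n=3: λ₃ = 27π²/2.07² - 1.3 ≈ 60.89
Since 3π²/2.07² ≈ 6.91 > 1.3, all λₙ > 0.
The n=1 mode decays slowest → dominates as t → ∞.
Asymptotic: θ ~ c₁ sin(πx/2.07) e^{-λ₁t} with decay rate λ₁ ≈ 5.61.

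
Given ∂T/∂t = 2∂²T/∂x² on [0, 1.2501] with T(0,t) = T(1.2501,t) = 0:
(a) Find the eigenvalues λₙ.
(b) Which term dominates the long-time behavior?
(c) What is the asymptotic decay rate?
Eigenvalues: λₙ = 2n²π²/1.2501².
First three modes:
  n=1: λ₁ = 2π²/1.2501² ≈ 12.631
  n=2: λ₂ = 8π²/1.2501² ≈ 50.524 (4× faster decay)
  n=3: λ₃ = 18π²/1.2501² ≈ 113.68 (9× faster decay)
As t → ∞, higher modes decay exponentially faster. The n=1 mode dominates: T ~ c₁ sin(πx/1.2501) e^{-λ₁t}.
Decay rate: λ₁ = 2π²/1.2501² ≈ 12.631.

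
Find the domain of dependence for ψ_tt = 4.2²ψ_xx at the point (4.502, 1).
Domain of dependence: [0.302, 8.702]. Signals travel at speed 4.2, so data within |x - 4.502| ≤ 4.2·1 = 4.2 can reach the point.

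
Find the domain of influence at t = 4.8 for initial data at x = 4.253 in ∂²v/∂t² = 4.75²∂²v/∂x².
Domain of influence: [-18.547, 27.053]. Data at x = 4.253 spreads outward at speed 4.75.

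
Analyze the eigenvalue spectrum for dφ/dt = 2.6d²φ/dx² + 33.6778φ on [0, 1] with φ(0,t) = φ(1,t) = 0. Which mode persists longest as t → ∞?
Eigenvalues: λₙ = 2.6n²π²/1² - 33.6778.
First three modes:
  n=1: λ₁ = 2.6π² - 33.6778 ≈ -8.017
  n=2: λ₂ = 10.4π² - 33.6778 ≈ 68.966
  n=3: λ₃ = 23.4π² - 33.6778 ≈ 197.271
Since 2.6π² ≈ 25.661 < 33.6778, λ₁ < 0.
The n=1 mode grows fastest (−λₙ is largest for n=1) → dominates.
Asymptotic: φ ~ c₁ sin(πx/1) e^{8.017t} (exponential growth at rate −λ₁ ≈ 8.017).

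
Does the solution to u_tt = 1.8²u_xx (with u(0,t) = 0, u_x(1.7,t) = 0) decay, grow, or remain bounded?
u oscillates (no decay). Energy is conserved; the solution oscillates indefinitely as standing waves.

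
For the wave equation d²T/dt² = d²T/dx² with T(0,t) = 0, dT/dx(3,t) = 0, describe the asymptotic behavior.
T oscillates (no decay). Energy is conserved; the solution oscillates indefinitely as standing waves.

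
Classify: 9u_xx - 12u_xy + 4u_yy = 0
Parabolic (discriminant = 0).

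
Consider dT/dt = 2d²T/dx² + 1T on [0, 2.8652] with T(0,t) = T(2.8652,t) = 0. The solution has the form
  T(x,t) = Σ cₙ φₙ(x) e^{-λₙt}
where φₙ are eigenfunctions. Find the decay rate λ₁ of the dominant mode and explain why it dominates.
Eigenvalues: λₙ = 2n²π²/2.8652² - 1.
First three modes:
  n=1: λ₁ = 2π²/2.8652² - 1 ≈ 1.404
  n=2: λ₂ = 8π²/2.8652² - 1 ≈ 8.618
  n=3: λ₃ = 18π²/2.8652² - 1 ≈ 20.64
Since 2π²/2.8652² ≈ 2.404 > 1, all λₙ > 0.
The n=1 mode decays slowest → dominates as t → ∞.
Asymptotic: T ~ c₁ sin(πx/2.8652) e^{-λ₁t} with decay rate λ₁ ≈ 1.404.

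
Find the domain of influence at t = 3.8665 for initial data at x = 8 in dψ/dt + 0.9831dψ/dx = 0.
At x = 11.80115615. The characteristic carries data from (8, 0) to (11.80115615, 3.8665).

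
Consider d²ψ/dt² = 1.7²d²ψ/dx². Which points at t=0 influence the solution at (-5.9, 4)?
Domain of dependence: [-12.7, 0.9]. Signals travel at speed 1.7, so data within |x - -5.9| ≤ 1.7·4 = 6.8 can reach the point.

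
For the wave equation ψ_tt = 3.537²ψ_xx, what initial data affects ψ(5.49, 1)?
Domain of dependence: [1.953, 9.027]. Signals travel at speed 3.537, so data within |x - 5.49| ≤ 3.537·1 = 3.537 can reach the point.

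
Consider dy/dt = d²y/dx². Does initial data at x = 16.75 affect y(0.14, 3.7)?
Yes, for any finite x. The heat equation has infinite propagation speed, so all initial data affects all points at any t > 0.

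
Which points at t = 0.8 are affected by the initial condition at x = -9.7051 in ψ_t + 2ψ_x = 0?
At x = -8.1051. The characteristic carries data from (-9.7051, 0) to (-8.1051, 0.8).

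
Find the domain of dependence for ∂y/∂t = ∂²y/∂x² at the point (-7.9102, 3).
The entire real line. The heat equation has infinite propagation speed: any initial disturbance instantly affects all points (though exponentially small far away).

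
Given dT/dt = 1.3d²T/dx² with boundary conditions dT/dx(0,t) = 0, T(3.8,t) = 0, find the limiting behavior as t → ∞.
T → 0. Heat escapes through the Dirichlet boundary.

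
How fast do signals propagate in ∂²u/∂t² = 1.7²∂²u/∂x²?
Speed = 1.7. Information travels along characteristics x = x₀ ± 1.7t.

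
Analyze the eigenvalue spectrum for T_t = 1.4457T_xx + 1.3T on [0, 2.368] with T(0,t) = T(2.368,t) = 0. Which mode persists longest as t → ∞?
Eigenvalues: λₙ = 1.4457n²π²/2.368² - 1.3.
First three modes:
  n=1: λ₁ = 1.4457π²/2.368² - 1.3 ≈ 1.245
  n=2: λ₂ = 5.7828π²/2.368² - 1.3 ≈ 8.878
  n=3: λ₃ = 13.0113π²/2.368² - 1.3 ≈ 21.601
Since 1.4457π²/2.368² ≈ 2.545 > 1.3, all λₙ > 0.
The n=1 mode decays slowest → dominates as t → ∞.
Asymptotic: T ~ c₁ sin(πx/2.368) e^{-λ₁t} with decay rate λ₁ ≈ 1.245.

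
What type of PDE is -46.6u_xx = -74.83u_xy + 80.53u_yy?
Rewriting in standard form: -46.6u_xx + 74.83u_xy - 80.53u_yy = 0. With A = -46.6, B = 74.83, C = -80.53, the discriminant is -9411.2631. This is an elliptic PDE.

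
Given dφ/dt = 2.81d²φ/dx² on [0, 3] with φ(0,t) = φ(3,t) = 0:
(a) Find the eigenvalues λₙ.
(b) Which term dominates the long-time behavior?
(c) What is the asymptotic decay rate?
Eigenvalues: λₙ = 2.81n²π²/3².
First three modes:
  n=1: λ₁ = 2.81π²/3² ≈ 3.082
  n=2: λ₂ = 11.24π²/3² ≈ 12.326 (4× faster decay)
  n=3: λ₃ = 25.29π²/3² ≈ 27.734 (9× faster decay)
As t → ∞, higher modes decay exponentially faster. The n=1 mode dominates: φ ~ c₁ sin(πx/3) e^{-λ₁t}.
Decay rate: λ₁ = 2.81π²/3² ≈ 3.082.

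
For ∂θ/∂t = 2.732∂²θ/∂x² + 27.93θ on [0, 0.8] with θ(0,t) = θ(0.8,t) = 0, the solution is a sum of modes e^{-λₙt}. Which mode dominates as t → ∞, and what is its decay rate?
Eigenvalues: λₙ = 2.732n²π²/0.8² - 27.93.
First three modes:
  n=1: λ₁ = 2.732π²/0.8² - 27.93 ≈ 14.201
  n=2: λ₂ = 10.928π²/0.8² - 27.93 ≈ 140.593
  n=3: λ₃ = 24.588π²/0.8² - 27.93 ≈ 351.248
Since 2.732π²/0.8² ≈ 42.131 > 27.93, all λₙ > 0.
The n=1 mode decays slowest → dominates as t → ∞.
Asymptotic: θ ~ c₁ sin(πx/0.8) e^{-λ₁t} with decay rate λ₁ ≈ 14.201.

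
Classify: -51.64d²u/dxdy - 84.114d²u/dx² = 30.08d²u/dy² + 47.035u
Rewriting in standard form: -84.114d²u/dx² - 51.64d²u/dxdy - 30.08d²u/dy² - 47.035u = 0. Elliptic (discriminant = -7453.90688).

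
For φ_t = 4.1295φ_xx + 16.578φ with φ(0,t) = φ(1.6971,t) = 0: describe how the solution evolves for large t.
φ grows unboundedly. Reaction dominates diffusion (r=16.578 > κπ²/L²≈14.15); solution grows exponentially.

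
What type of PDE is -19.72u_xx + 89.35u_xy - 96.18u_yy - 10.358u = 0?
With A = -19.72, B = 89.35, C = -96.18, the discriminant is 396.7441. This is a hyperbolic PDE.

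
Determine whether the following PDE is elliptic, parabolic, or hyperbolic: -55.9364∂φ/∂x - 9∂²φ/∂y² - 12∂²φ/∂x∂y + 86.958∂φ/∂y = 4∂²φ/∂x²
Rewriting in standard form: -4∂²φ/∂x² - 12∂²φ/∂x∂y - 9∂²φ/∂y² - 55.9364∂φ/∂x + 86.958∂φ/∂y = 0. Coefficients: A = -4, B = -12, C = -9. B² - 4AC = 0, which is zero, so the equation is parabolic.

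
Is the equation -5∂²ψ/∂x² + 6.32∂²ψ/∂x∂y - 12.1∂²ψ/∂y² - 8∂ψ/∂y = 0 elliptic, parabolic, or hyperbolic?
Computing B² - 4AC with A = -5, B = 6.32, C = -12.1: discriminant = -202.0576 (negative). Answer: elliptic.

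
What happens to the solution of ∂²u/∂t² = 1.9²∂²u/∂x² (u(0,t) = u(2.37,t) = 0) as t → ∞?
u oscillates (no decay). Energy is conserved; the solution oscillates indefinitely as standing waves.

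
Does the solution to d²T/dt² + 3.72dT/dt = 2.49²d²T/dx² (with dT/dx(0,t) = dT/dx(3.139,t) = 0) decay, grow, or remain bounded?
T → constant (steady state). Damping (γ=3.72) dissipates the nonconstant modes; with Neumann BCs the spatial average obeys M''+γM'=0 and tends to a finite limit.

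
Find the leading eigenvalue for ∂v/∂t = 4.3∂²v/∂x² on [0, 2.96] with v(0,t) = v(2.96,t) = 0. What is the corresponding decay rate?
Eigenvalues: λₙ = 4.3n²π²/2.96².
First three modes:
  n=1: λ₁ = 4.3π²/2.96² ≈ 4.844
  n=2: λ₂ = 17.2π²/2.96² ≈ 19.375 (4× faster decay)
  n=3: λ₃ = 38.7π²/2.96² ≈ 43.594 (9× faster decay)
As t → ∞, higher modes decay exponentially faster. The n=1 mode dominates: v ~ c₁ sin(πx/2.96) e^{-λ₁t}.
Decay rate: λ₁ = 4.3π²/2.96² ≈ 4.844.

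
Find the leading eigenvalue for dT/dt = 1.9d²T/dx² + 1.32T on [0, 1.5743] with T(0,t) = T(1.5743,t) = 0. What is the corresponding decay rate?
Eigenvalues: λₙ = 1.9n²π²/1.5743² - 1.32.
First three modes:
  n=1: λ₁ = 1.9π²/1.5743² - 1.32 ≈ 6.246
  n=2: λ₂ = 7.6π²/1.5743² - 1.32 ≈ 28.945
  n=3: λ₃ = 17.1π²/1.5743² - 1.32 ≈ 66.776
Since 1.9π²/1.5743² ≈ 7.566 > 1.32, all λₙ > 0.
The n=1 mode decays slowest → dominates as t → ∞.
Asymptotic: T ~ c₁ sin(πx/1.5743) e^{-λ₁t} with decay rate λ₁ ≈ 6.246.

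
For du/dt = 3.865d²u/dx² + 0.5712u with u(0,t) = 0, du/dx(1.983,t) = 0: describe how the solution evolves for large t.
u → 0. Diffusion dominates reaction (r=0.5712 < κπ²/(4L²)≈2.43); solution decays.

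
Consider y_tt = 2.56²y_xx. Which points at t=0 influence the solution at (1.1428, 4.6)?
Domain of dependence: [-10.6332, 12.9188]. Signals travel at speed 2.56, so data within |x - 1.1428| ≤ 2.56·4.6 = 11.776 can reach the point.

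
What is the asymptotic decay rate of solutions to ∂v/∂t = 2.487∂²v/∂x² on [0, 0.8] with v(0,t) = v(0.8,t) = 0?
Eigenvalues: λₙ = 2.487n²π²/0.8².
First three modes:
  n=1: λ₁ = 2.487π²/0.8² ≈ 38.353
  n=2: λ₂ = 9.948π²/0.8² ≈ 153.411 (4× faster decay)
  n=3: λ₃ = 22.383π²/0.8² ≈ 345.174 (9× faster decay)
As t → ∞, higher modes decay exponentially faster. The n=1 mode dominates: v ~ c₁ sin(πx/0.8) e^{-λ₁t}.
Decay rate: λ₁ = 2.487π²/0.8² ≈ 38.353.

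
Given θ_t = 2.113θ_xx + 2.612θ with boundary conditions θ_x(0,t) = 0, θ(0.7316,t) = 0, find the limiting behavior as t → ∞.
θ → 0. Diffusion dominates reaction (r=2.612 < κπ²/(4L²)≈9.74); solution decays.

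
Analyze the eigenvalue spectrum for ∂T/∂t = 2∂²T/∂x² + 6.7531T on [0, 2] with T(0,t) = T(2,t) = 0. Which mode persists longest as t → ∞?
Eigenvalues: λₙ = 2n²π²/2² - 6.7531.
First three modes:
  n=1: λ₁ = 2π²/2² - 6.7531 ≈ -1.818
  n=2: λ₂ = 8π²/2² - 6.7531 ≈ 12.986
  n=3: λ₃ = 18π²/2² - 6.7531 ≈ 37.66
Since 2π²/2² ≈ 4.935 < 6.7531, λ₁ < 0.
The n=1 mode grows fastest (−λₙ is largest for n=1) → dominates.
Asymptotic: T ~ c₁ sin(πx/2) e^{1.818t} (exponential growth at rate −λ₁ ≈ 1.818).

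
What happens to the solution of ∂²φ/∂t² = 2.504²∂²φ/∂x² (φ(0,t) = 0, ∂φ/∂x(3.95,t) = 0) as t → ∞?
φ oscillates (no decay). Energy is conserved; the solution oscillates indefinitely as standing waves.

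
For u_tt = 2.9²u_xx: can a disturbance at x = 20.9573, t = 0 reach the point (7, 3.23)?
No. The domain of dependence is [-2.367, 16.367], and 20.9573 is outside this interval.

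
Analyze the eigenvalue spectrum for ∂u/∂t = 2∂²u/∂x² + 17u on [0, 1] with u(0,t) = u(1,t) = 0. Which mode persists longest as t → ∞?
Eigenvalues: λₙ = 2n²π²/1² - 17.
First three modes:
  n=1: λ₁ = 2π² - 17 ≈ 2.739
  n=2: λ₂ = 8π² - 17 ≈ 61.957
  n=3: λ₃ = 18π² - 17 ≈ 160.653
Since 2π² ≈ 19.739 > 17, all λₙ > 0.
The n=1 mode decays slowest → dominates as t → ∞.
Asymptotic: u ~ c₁ sin(πx/1) e^{-λ₁t} with decay rate λ₁ ≈ 2.739.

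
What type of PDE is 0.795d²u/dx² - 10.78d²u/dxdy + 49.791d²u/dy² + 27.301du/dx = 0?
With A = 0.795, B = -10.78, C = 49.791, the discriminant is -42.12698. This is an elliptic PDE.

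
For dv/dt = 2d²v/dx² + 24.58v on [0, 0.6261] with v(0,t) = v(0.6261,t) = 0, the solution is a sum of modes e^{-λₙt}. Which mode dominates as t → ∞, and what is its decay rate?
Eigenvalues: λₙ = 2n²π²/0.6261² - 24.58.
First three modes:
  n=1: λ₁ = 2π²/0.6261² - 24.58 ≈ 25.775
  n=2: λ₂ = 8π²/0.6261² - 24.58 ≈ 176.84
  n=3: λ₃ = 18π²/0.6261² - 24.58 ≈ 428.615
Since 2π²/0.6261² ≈ 50.355 > 24.58, all λₙ > 0.
The n=1 mode decays slowest → dominates as t → ∞.
Asymptotic: v ~ c₁ sin(πx/0.6261) e^{-λ₁t} with decay rate λ₁ ≈ 25.775.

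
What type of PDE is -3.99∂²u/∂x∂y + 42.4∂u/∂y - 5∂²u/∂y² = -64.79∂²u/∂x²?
Rewriting in standard form: 64.79∂²u/∂x² - 3.99∂²u/∂x∂y - 5∂²u/∂y² + 42.4∂u/∂y = 0. With A = 64.79, B = -3.99, C = -5, the discriminant is 1311.7201. This is a hyperbolic PDE.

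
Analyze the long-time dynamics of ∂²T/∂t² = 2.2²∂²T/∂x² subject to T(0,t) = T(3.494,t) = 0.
Long-time behavior: T oscillates (no decay). Energy is conserved; the solution oscillates indefinitely as standing waves.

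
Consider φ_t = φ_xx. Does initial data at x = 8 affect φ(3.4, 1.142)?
Yes, for any finite x. The heat equation has infinite propagation speed, so all initial data affects all points at any t > 0.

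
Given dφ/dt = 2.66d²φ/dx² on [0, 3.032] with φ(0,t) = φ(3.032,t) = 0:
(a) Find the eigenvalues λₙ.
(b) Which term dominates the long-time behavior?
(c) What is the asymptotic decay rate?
Eigenvalues: λₙ = 2.66n²π²/3.032².
First three modes:
  n=1: λ₁ = 2.66π²/3.032² ≈ 2.856
  n=2: λ₂ = 10.64π²/3.032² ≈ 11.423 (4× faster decay)
  n=3: λ₃ = 23.94π²/3.032² ≈ 25.702 (9× faster decay)
As t → ∞, higher modes decay exponentially faster. The n=1 mode dominates: φ ~ c₁ sin(πx/3.032) e^{-λ₁t}.
Decay rate: λ₁ = 2.66π²/3.032² ≈ 2.856.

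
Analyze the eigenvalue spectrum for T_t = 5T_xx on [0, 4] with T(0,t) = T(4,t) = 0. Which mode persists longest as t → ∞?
Eigenvalues: λₙ = 5n²π²/4².
First three modes:
  n=1: λ₁ = 5π²/4² ≈ 3.084
  n=2: λ₂ = 20π²/4² ≈ 12.337 (4× faster decay)
  n=3: λ₃ = 45π²/4² ≈ 27.758 (9× faster decay)
As t → ∞, higher modes decay exponentially faster. The n=1 mode dominates: T ~ c₁ sin(πx/4) e^{-λ₁t}.
Decay rate: λ₁ = 5π²/4² ≈ 3.084.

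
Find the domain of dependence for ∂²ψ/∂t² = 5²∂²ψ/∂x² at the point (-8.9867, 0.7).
Domain of dependence: [-12.4867, -5.4867]. Signals travel at speed 5, so data within |x - -8.9867| ≤ 5·0.7 = 3.5 can reach the point.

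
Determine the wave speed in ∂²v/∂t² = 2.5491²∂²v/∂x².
Speed = 2.5491. Information travels along characteristics x = x₀ ± 2.5491t.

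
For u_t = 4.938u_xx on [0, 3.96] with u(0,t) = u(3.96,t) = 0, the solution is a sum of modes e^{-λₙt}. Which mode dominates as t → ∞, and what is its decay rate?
Eigenvalues: λₙ = 4.938n²π²/3.96².
First three modes:
  n=1: λ₁ = 4.938π²/3.96² ≈ 3.108
  n=2: λ₂ = 19.752π²/3.96² ≈ 12.431 (4× faster decay)
  n=3: λ₃ = 44.442π²/3.96² ≈ 27.971 (9× faster decay)
As t → ∞, higher modes decay exponentially faster. The n=1 mode dominates: u ~ c₁ sin(πx/3.96) e^{-λ₁t}.
Decay rate: λ₁ = 4.938π²/3.96² ≈ 3.108.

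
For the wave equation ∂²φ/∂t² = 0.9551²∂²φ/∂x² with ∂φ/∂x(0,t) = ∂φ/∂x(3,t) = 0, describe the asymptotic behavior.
φ oscillates about a mean that drifts linearly in t (generically unbounded; no decay). There is no damping, so the nonconstant modes persist as standing waves (energy conserved, no decay). But with Neumann conditions at both ends the constant mode has eigenvalue 0: the spatial mean M(t) of φ satisfies M'' = 0, so M(t) = M(0) + M'(0)·t. Unless the initial velocity has zero mean (∫φ_t(x,0)dx = 0), the solution grows linearly in t (unbounded, though not exponentially); if it does have zero mean, the solution stays bounded and simply oscillates.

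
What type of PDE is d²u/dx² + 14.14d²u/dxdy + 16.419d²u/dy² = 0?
With A = 1, B = 14.14, C = 16.419, the discriminant is 134.2636. This is a hyperbolic PDE.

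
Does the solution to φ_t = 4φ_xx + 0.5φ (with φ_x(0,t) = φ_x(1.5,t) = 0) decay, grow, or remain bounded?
φ grows unboundedly. With Neumann BCs the constant mode has diffusion eigenvalue 0, so any r > 0 makes it grow like e^(0.5t); solution grows exponentially.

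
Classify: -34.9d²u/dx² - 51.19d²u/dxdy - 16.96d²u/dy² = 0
Hyperbolic (discriminant = 252.8001).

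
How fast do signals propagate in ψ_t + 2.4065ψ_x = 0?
Speed = 2.4065. Information travels along x - 2.4065t = const (rightward).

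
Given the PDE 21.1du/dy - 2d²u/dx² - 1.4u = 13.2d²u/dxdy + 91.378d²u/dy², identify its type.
Rewriting in standard form: -2d²u/dx² - 13.2d²u/dxdy - 91.378d²u/dy² + 21.1du/dy - 1.4u = 0. The second-order coefficients are A = -2, B = -13.2, C = -91.378. Since B² - 4AC = -556.784 < 0, this is an elliptic PDE.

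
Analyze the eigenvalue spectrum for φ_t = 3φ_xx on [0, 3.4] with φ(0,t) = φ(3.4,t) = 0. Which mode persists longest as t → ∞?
Eigenvalues: λₙ = 3n²π²/3.4².
First three modes:
  n=1: λ₁ = 3π²/3.4² ≈ 2.561
  n=2: λ₂ = 12π²/3.4² ≈ 10.245 (4× faster decay)
  n=3: λ₃ = 27π²/3.4² ≈ 23.052 (9× faster decay)
As t → ∞, higher modes decay exponentially faster. The n=1 mode dominates: φ ~ c₁ sin(πx/3.4) e^{-λ₁t}.
Decay rate: λ₁ = 3π²/3.4² ≈ 2.561.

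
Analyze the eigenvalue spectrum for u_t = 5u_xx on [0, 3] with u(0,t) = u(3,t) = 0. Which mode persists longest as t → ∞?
Eigenvalues: λₙ = 5n²π²/3².
First three modes:
  n=1: λ₁ = 5π²/3² ≈ 5.483
  n=2: λ₂ = 20π²/3² ≈ 21.932 (4× faster decay)
  n=3: λ₃ = 45π²/3² ≈ 49.348 (9× faster decay)
As t → ∞, higher modes decay exponentially faster. The n=1 mode dominates: u ~ c₁ sin(πx/3) e^{-λ₁t}.
Decay rate: λ₁ = 5π²/3² ≈ 5.483.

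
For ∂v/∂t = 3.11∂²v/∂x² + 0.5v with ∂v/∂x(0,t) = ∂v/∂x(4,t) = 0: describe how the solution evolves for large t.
v grows unboundedly. With Neumann BCs the constant mode has diffusion eigenvalue 0, so any r > 0 makes it grow like e^(0.5t); solution grows exponentially.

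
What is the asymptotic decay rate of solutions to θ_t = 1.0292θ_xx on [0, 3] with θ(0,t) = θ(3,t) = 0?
Eigenvalues: λₙ = 1.0292n²π²/3².
First three modes:
  n=1: λ₁ = 1.0292π²/3² ≈ 1.129
  n=2: λ₂ = 4.1168π²/3² ≈ 4.515 (4× faster decay)
  n=3: λ₃ = 9.2628π²/3² ≈ 10.158 (9× faster decay)
As t → ∞, higher modes decay exponentially faster. The n=1 mode dominates: θ ~ c₁ sin(πx/3) e^{-λ₁t}.
Decay rate: λ₁ = 1.0292π²/3² ≈ 1.129.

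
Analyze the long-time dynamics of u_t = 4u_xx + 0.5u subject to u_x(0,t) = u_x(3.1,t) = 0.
Long-time behavior: u grows unboundedly. With Neumann BCs the constant mode has diffusion eigenvalue 0, so any r > 0 makes it grow like e^(0.5t); solution grows exponentially.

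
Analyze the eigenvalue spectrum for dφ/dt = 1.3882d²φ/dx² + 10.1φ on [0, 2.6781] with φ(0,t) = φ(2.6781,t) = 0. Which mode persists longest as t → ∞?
Eigenvalues: λₙ = 1.3882n²π²/2.6781² - 10.1.
First three modes:
  n=1: λ₁ = 1.3882π²/2.6781² - 10.1 ≈ -8.19
  n=2: λ₂ = 5.5528π²/2.6781² - 10.1 ≈ -2.459
  n=3: λ₃ = 12.4938π²/2.6781² - 10.1 ≈ 7.093
Since 1.3882π²/2.6781² ≈ 1.91 < 10.1, λ₁ < 0.
The n=1 mode grows fastest (−λₙ is largest for n=1) → dominates.
Asymptotic: φ ~ c₁ sin(πx/2.6781) e^{8.19t} (exponential growth at rate −λ₁ ≈ 8.19).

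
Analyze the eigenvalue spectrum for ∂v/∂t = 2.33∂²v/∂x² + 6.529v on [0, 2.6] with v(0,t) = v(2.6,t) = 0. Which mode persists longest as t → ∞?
Eigenvalues: λₙ = 2.33n²π²/2.6² - 6.529.
First three modes:
  n=1: λ₁ = 2.33π²/2.6² - 6.529 ≈ -3.127
  n=2: λ₂ = 9.32π²/2.6² - 6.529 ≈ 7.078
  n=3: λ₃ = 20.97π²/2.6² - 6.529 ≈ 24.087
Since 2.33π²/2.6² ≈ 3.402 < 6.529, λ₁ < 0.
The n=1 mode grows fastest (−λₙ is largest for n=1) → dominates.
Asymptotic: v ~ c₁ sin(πx/2.6) e^{3.127t} (exponential growth at rate −λ₁ ≈ 3.127).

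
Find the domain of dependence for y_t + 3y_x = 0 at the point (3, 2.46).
A single point: x = -4.38. The characteristic through (3, 2.46) is x - 3t = const, so x = 3 - 3·2.46 = -4.38.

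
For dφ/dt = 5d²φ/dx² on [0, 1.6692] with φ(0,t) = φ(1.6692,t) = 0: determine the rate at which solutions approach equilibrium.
Eigenvalues: λₙ = 5n²π²/1.6692².
First three modes:
  n=1: λ₁ = 5π²/1.6692² ≈ 17.711
  n=2: λ₂ = 20π²/1.6692² ≈ 70.846 (4× faster decay)
  n=3: λ₃ = 45π²/1.6692² ≈ 159.403 (9× faster decay)
As t → ∞, higher modes decay exponentially faster. The n=1 mode dominates: φ ~ c₁ sin(πx/1.6692) e^{-λ₁t}.
Decay rate: λ₁ = 5π²/1.6692² ≈ 17.711.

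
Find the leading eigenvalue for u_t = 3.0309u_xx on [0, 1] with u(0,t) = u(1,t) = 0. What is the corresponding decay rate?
Eigenvalues: λₙ = 3.0309n²π².
First three modes:
  n=1: λ₁ = 3.0309π² ≈ 29.914
  n=2: λ₂ = 12.1236π² ≈ 119.655 (4× faster decay)
  n=3: λ₃ = 27.2781π² ≈ 269.224 (9× faster decay)
As t → ∞, higher modes decay exponentially faster. The n=1 mode dominates: u ~ c₁ sin(πx) e^{-λ₁t}.
Decay rate: λ₁ = 3.0309π² ≈ 29.914.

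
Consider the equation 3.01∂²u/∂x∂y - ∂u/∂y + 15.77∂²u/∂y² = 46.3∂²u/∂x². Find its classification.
Rewriting in standard form: -46.3∂²u/∂x² + 3.01∂²u/∂x∂y + 15.77∂²u/∂y² - ∂u/∂y = 0. Hyperbolic. (A = -46.3, B = 3.01, C = 15.77 gives B² - 4AC = 2929.6641.)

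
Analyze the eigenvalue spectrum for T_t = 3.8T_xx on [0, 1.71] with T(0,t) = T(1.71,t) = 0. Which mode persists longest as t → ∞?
Eigenvalues: λₙ = 3.8n²π²/1.71².
First three modes:
  n=1: λ₁ = 3.8π²/1.71² ≈ 12.826
  n=2: λ₂ = 15.2π²/1.71² ≈ 51.304 (4× faster decay)
  n=3: λ₃ = 34.2π²/1.71² ≈ 115.434 (9× faster decay)
As t → ∞, higher modes decay exponentially faster. The n=1 mode dominates: T ~ c₁ sin(πx/1.71) e^{-λ₁t}.
Decay rate: λ₁ = 3.8π²/1.71² ≈ 12.826.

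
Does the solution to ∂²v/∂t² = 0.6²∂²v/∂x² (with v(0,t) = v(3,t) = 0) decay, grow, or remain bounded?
v oscillates (no decay). Energy is conserved; the solution oscillates indefinitely as standing waves.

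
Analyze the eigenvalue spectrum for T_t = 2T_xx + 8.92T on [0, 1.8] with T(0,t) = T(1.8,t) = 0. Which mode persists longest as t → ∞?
Eigenvalues: λₙ = 2n²π²/1.8² - 8.92.
First three modes:
  n=1: λ₁ = 2π²/1.8² - 8.92 ≈ -2.828
  n=2: λ₂ = 8π²/1.8² - 8.92 ≈ 15.449
  n=3: λ₃ = 18π²/1.8² - 8.92 ≈ 45.911
Since 2π²/1.8² ≈ 6.092 < 8.92, λ₁ < 0.
The n=1 mode grows fastest (−λₙ is largest for n=1) → dominates.
Asymptotic: T ~ c₁ sin(πx/1.8) e^{2.828t} (exponential growth at rate −λ₁ ≈ 2.828).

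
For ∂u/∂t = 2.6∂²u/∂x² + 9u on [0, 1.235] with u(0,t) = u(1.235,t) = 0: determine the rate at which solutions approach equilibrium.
Eigenvalues: λₙ = 2.6n²π²/1.235² - 9.
First three modes:
  n=1: λ₁ = 2.6π²/1.235² - 9 ≈ 7.824
  n=2: λ₂ = 10.4π²/1.235² - 9 ≈ 58.298
  n=3: λ₃ = 23.4π²/1.235² - 9 ≈ 142.419
Since 2.6π²/1.235² ≈ 16.824 > 9, all λₙ > 0.
The n=1 mode decays slowest → dominates as t → ∞.
Asymptotic: u ~ c₁ sin(πx/1.235) e^{-λ₁t} with decay rate λ₁ ≈ 7.824.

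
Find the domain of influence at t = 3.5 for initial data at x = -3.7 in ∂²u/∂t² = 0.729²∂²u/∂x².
Domain of influence: [-6.2515, -1.1485]. Data at x = -3.7 spreads outward at speed 0.729.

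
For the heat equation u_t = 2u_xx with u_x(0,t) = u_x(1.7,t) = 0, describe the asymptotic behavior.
u → constant (steady state). Heat is conserved (no flux at boundaries); solution approaches the spatial average.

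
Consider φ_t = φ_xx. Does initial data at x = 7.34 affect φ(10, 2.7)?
Yes, for any finite x. The heat equation has infinite propagation speed, so all initial data affects all points at any t > 0.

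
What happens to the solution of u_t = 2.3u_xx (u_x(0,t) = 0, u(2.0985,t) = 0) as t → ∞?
u → 0. Heat escapes through the Dirichlet boundary.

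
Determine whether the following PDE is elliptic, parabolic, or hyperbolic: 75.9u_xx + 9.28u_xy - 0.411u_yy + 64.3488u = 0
Coefficients: A = 75.9, B = 9.28, C = -0.411. B² - 4AC = 210.898, which is positive, so the equation is hyperbolic.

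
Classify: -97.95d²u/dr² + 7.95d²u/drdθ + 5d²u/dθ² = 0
Hyperbolic (discriminant = 2022.2025).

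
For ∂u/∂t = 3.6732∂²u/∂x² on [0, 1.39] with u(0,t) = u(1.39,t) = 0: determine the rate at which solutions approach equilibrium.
Eigenvalues: λₙ = 3.6732n²π²/1.39².
First three modes:
  n=1: λ₁ = 3.6732π²/1.39² ≈ 18.764
  n=2: λ₂ = 14.6928π²/1.39² ≈ 75.054 (4× faster decay)
  n=3: λ₃ = 33.0588π²/1.39² ≈ 168.872 (9× faster decay)
As t → ∞, higher modes decay exponentially faster. The n=1 mode dominates: u ~ c₁ sin(πx/1.39) e^{-λ₁t}.
Decay rate: λ₁ = 3.6732π²/1.39² ≈ 18.764.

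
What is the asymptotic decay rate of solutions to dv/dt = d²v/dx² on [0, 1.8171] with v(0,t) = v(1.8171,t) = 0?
Eigenvalues: λₙ = n²π²/1.8171².
First three modes:
  n=1: λ₁ = π²/1.8171² ≈ 2.989
  n=2: λ₂ = 4π²/1.8171² ≈ 11.956 (4× faster decay)
  n=3: λ₃ = 9π²/1.8171² ≈ 26.902 (9× faster decay)
As t → ∞, higher modes decay exponentially faster. The n=1 mode dominates: v ~ c₁ sin(πx/1.8171) e^{-λ₁t}.
Decay rate: λ₁ = π²/1.8171² ≈ 2.989.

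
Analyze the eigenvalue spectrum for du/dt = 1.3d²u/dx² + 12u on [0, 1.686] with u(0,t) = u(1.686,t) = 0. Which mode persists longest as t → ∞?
Eigenvalues: λₙ = 1.3n²π²/1.686² - 12.
First three modes:
  n=1: λ₁ = 1.3π²/1.686² - 12 ≈ -7.486
  n=2: λ₂ = 5.2π²/1.686² - 12 ≈ 6.055
  n=3: λ₃ = 11.7π²/1.686² - 12 ≈ 28.623
Since 1.3π²/1.686² ≈ 4.514 < 12, λ₁ < 0.
The n=1 mode grows fastest (−λₙ is largest for n=1) → dominates.
Asymptotic: u ~ c₁ sin(πx/1.686) e^{7.486t} (exponential growth at rate −λ₁ ≈ 7.486).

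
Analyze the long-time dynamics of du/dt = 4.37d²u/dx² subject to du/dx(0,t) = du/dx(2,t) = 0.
Long-time behavior: u → constant (steady state). Heat is conserved (no flux at boundaries); solution approaches the spatial average.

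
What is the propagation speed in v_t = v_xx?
Infinite. The heat equation is parabolic, not hyperbolic, so disturbances propagate instantly.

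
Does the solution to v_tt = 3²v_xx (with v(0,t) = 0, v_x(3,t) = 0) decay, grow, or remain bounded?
v oscillates (no decay). Energy is conserved; the solution oscillates indefinitely as standing waves.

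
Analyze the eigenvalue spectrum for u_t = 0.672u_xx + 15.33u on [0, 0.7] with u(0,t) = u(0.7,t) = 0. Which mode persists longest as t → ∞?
Eigenvalues: λₙ = 0.672n²π²/0.7² - 15.33.
First three modes:
  n=1: λ₁ = 0.672π²/0.7² - 15.33 ≈ -1.795
  n=2: λ₂ = 2.688π²/0.7² - 15.33 ≈ 38.812
  n=3: λ₃ = 6.048π²/0.7² - 15.33 ≈ 106.489
Since 0.672π²/0.7² ≈ 13.535 < 15.33, λ₁ < 0.
The n=1 mode grows fastest (−λₙ is largest for n=1) → dominates.
Asymptotic: u ~ c₁ sin(πx/0.7) e^{1.795t} (exponential growth at rate −λ₁ ≈ 1.795).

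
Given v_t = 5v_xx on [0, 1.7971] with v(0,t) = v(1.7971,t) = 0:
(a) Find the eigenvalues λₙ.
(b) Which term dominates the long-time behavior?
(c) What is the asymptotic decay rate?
Eigenvalues: λₙ = 5n²π²/1.7971².
First three modes:
  n=1: λ₁ = 5π²/1.7971² ≈ 15.28
  n=2: λ₂ = 20π²/1.7971² ≈ 61.12 (4× faster decay)
  n=3: λ₃ = 45π²/1.7971² ≈ 137.521 (9× faster decay)
As t → ∞, higher modes decay exponentially faster. The n=1 mode dominates: v ~ c₁ sin(πx/1.7971) e^{-λ₁t}.
Decay rate: λ₁ = 5π²/1.7971² ≈ 15.28.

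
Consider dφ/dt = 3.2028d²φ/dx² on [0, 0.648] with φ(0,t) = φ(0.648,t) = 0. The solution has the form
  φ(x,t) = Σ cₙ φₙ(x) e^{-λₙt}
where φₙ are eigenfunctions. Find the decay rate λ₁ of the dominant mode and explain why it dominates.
Eigenvalues: λₙ = 3.2028n²π²/0.648².
First three modes:
  n=1: λ₁ = 3.2028π²/0.648² ≈ 75.28
  n=2: λ₂ = 12.8112π²/0.648² ≈ 301.12 (4× faster decay)
  n=3: λ₃ = 28.8252π²/0.648² ≈ 677.52 (9× faster decay)
As t → ∞, higher modes decay exponentially faster. The n=1 mode dominates: φ ~ c₁ sin(πx/0.648) e^{-λ₁t}.
Decay rate: λ₁ = 3.2028π²/0.648² ≈ 75.28.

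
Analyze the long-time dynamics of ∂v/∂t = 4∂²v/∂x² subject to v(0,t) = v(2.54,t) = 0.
Long-time behavior: v → 0. Heat diffuses out through both boundaries.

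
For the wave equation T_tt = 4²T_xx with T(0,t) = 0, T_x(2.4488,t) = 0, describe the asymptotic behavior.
T oscillates (no decay). Energy is conserved; the solution oscillates indefinitely as standing waves.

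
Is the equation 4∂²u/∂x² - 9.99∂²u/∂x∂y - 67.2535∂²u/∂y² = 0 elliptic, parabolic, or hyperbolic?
Computing B² - 4AC with A = 4, B = -9.99, C = -67.2535: discriminant = 1175.8561 (positive). Answer: hyperbolic.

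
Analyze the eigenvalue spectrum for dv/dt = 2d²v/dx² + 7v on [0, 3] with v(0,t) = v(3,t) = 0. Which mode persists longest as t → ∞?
Eigenvalues: λₙ = 2n²π²/3² - 7.
First three modes:
  n=1: λ₁ = 2π²/3² - 7 ≈ -4.807
  n=2: λ₂ = 8π²/3² - 7 ≈ 1.773
  n=3: λ₃ = 18π²/3² - 7 ≈ 12.739
Since 2π²/3² ≈ 2.193 < 7, λ₁ < 0.
The n=1 mode grows fastest (−λₙ is largest for n=1) → dominates.
Asymptotic: v ~ c₁ sin(πx/3) e^{4.807t} (exponential growth at rate −λ₁ ≈ 4.807).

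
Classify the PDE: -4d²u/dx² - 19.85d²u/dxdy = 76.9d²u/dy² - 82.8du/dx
Rewriting in standard form: -4d²u/dx² - 19.85d²u/dxdy - 76.9d²u/dy² + 82.8du/dx = 0. A = -4, B = -19.85, C = -76.9. Discriminant B² - 4AC = -836.3775. Since -836.3775 < 0, elliptic.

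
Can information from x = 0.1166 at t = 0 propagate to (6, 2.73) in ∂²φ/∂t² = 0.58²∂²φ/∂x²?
No. The domain of dependence is [4.4166, 7.5834], and 0.1166 is outside this interval.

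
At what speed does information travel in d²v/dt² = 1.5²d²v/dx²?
Speed = 1.5. Information travels along characteristics x = x₀ ± 1.5t.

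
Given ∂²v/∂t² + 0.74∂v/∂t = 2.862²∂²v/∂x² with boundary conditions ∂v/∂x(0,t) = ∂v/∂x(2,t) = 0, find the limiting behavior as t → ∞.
v → constant (steady state). Damping (γ=0.74) dissipates the nonconstant modes; with Neumann BCs the spatial average obeys M''+γM'=0 and tends to a finite limit.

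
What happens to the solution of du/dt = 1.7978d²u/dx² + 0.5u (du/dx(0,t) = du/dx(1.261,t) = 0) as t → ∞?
u grows unboundedly. With Neumann BCs the constant mode has diffusion eigenvalue 0, so any r > 0 makes it grow like e^(0.5t); solution grows exponentially.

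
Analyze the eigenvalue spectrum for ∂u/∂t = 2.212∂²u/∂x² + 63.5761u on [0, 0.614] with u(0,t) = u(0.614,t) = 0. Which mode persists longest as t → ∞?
Eigenvalues: λₙ = 2.212n²π²/0.614² - 63.5761.
First three modes:
  n=1: λ₁ = 2.212π²/0.614² - 63.5761 ≈ -5.667
  n=2: λ₂ = 8.848π²/0.614² - 63.5761 ≈ 168.061
  n=3: λ₃ = 19.908π²/0.614² - 63.5761 ≈ 457.607
Since 2.212π²/0.614² ≈ 57.909 < 63.5761, λ₁ < 0.
The n=1 mode grows fastest (−λₙ is largest for n=1) → dominates.
Asymptotic: u ~ c₁ sin(πx/0.614) e^{5.667t} (exponential growth at rate −λ₁ ≈ 5.667).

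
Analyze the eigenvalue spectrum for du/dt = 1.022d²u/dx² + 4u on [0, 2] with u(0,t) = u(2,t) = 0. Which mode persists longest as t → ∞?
Eigenvalues: λₙ = 1.022n²π²/2² - 4.
First three modes:
  n=1: λ₁ = 1.022π²/2² - 4 ≈ -1.478
  n=2: λ₂ = 4.088π²/2² - 4 ≈ 6.087
  n=3: λ₃ = 9.198π²/2² - 4 ≈ 18.695
Since 1.022π²/2² ≈ 2.522 < 4, λ₁ < 0.
The n=1 mode grows fastest (−λₙ is largest for n=1) → dominates.
Asymptotic: u ~ c₁ sin(πx/2) e^{1.478t} (exponential growth at rate −λ₁ ≈ 1.478).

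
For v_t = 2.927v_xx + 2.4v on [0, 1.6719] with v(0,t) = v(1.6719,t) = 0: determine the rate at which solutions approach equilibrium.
Eigenvalues: λₙ = 2.927n²π²/1.6719² - 2.4.
First three modes:
  n=1: λ₁ = 2.927π²/1.6719² - 2.4 ≈ 7.935
  n=2: λ₂ = 11.708π²/1.6719² - 2.4 ≈ 38.939
  n=3: λ₃ = 26.343π²/1.6719² - 2.4 ≈ 90.613
Since 2.927π²/1.6719² ≈ 10.335 > 2.4, all λₙ > 0.
The n=1 mode decays slowest → dominates as t → ∞.
Asymptotic: v ~ c₁ sin(πx/1.6719) e^{-λ₁t} with decay rate λ₁ ≈ 7.935.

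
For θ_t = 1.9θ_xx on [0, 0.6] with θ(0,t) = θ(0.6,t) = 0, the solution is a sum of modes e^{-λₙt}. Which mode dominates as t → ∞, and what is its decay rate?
Eigenvalues: λₙ = 1.9n²π²/0.6².
First three modes:
  n=1: λ₁ = 1.9π²/0.6² ≈ 52.09
  n=2: λ₂ = 7.6π²/0.6² ≈ 208.358 (4× faster decay)
  n=3: λ₃ = 17.1π²/0.6² ≈ 468.806 (9× faster decay)
As t → ∞, higher modes decay exponentially faster. The n=1 mode dominates: θ ~ c₁ sin(πx/0.6) e^{-λ₁t}.
Decay rate: λ₁ = 1.9π²/0.6² ≈ 52.09.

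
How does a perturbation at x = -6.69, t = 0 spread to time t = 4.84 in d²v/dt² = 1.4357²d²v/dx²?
Domain of influence: [-13.638788, 0.258788]. Data at x = -6.69 spreads outward at speed 1.4357.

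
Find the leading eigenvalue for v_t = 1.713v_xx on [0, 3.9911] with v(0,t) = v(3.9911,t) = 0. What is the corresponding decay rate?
Eigenvalues: λₙ = 1.713n²π²/3.9911².
First three modes:
  n=1: λ₁ = 1.713π²/3.9911² ≈ 1.061
  n=2: λ₂ = 6.852π²/3.9911² ≈ 4.246 (4× faster decay)
  n=3: λ₃ = 15.417π²/3.9911² ≈ 9.552 (9× faster decay)
As t → ∞, higher modes decay exponentially faster. The n=1 mode dominates: v ~ c₁ sin(πx/3.9911) e^{-λ₁t}.
Decay rate: λ₁ = 1.713π²/3.9911² ≈ 1.061.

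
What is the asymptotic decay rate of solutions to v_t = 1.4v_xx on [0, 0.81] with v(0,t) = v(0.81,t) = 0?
Eigenvalues: λₙ = 1.4n²π²/0.81².
First three modes:
  n=1: λ₁ = 1.4π²/0.81² ≈ 21.06
  n=2: λ₂ = 5.6π²/0.81² ≈ 84.24 (4× faster decay)
  n=3: λ₃ = 12.6π²/0.81² ≈ 189.54 (9× faster decay)
As t → ∞, higher modes decay exponentially faster. The n=1 mode dominates: v ~ c₁ sin(πx/0.81) e^{-λ₁t}.
Decay rate: λ₁ = 1.4π²/0.81² ≈ 21.06.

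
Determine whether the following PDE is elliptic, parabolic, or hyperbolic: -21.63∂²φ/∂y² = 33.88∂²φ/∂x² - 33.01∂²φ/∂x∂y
Rewriting in standard form: -33.88∂²φ/∂x² + 33.01∂²φ/∂x∂y - 21.63∂²φ/∂y² = 0. Coefficients: A = -33.88, B = 33.01, C = -21.63. B² - 4AC = -1841.6375, which is negative, so the equation is elliptic.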